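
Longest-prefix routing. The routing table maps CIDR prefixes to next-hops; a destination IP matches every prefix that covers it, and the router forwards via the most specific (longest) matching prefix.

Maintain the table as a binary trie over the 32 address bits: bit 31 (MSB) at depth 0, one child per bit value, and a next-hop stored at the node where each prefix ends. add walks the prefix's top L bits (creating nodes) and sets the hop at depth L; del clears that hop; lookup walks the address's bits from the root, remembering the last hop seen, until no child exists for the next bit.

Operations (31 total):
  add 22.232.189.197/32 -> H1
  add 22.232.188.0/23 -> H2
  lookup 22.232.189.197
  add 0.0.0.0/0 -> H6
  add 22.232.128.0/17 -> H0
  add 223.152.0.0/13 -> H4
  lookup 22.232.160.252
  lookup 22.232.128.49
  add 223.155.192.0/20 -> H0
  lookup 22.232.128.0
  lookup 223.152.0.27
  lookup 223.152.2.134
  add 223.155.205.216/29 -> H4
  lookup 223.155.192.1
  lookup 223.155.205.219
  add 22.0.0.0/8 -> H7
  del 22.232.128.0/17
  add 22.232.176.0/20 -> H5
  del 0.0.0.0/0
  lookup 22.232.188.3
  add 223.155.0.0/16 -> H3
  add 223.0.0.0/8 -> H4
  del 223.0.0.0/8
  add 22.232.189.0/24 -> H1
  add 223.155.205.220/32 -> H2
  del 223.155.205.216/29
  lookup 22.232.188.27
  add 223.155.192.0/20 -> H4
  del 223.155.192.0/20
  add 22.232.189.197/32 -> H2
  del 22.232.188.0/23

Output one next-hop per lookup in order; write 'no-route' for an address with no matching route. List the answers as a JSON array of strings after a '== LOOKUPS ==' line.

Trace:
  + 22.232.189.197/32 (H1) depth=32
  + 22.232.188.0/23 (H2) depth=23
  ? 22.232.189.197  path d0:-→d1:-→d2:-→d3:-→d4:-→d5:-→d6:-→d7:-→d8:-→d9:-→d10:-→d11:-→d12:-→d13:-→d14:-→d15:-→d16:-→d17:-→d18:-→d19:-→d20:-→d21:-→d22:-→d23:H2→d24:-→d25:-→d26:-→d27:-→d28:-→d29:-→d30:-→d31:-→d32:H1  best=H1
  + 0.0.0.0/0 (H6) depth=0
  + 22.232.128.0/17 (H0) depth=17
  + 223.152.0.0/13 (H4) depth=13
  ? 22.232.160.252  path d0:H6→d1:-→d2:-→d3:-→d4:-→d5:-→d6:-→d7:-→d8:-→d9:-→d10:-→d11:-→d12:-→d13:-→d14:-→d15:-→d16:-→d17:H0→d18:-→d19:-  best=H0
  ? 22.232.128.49  path d0:H6→d1:-→d2:-→d3:-→d4:-→d5:-→d6:-→d7:-→d8:-→d9:-→d10:-→d11:-→d12:-→d13:-→d14:-→d15:-→d16:-→d17:H0→d18:-  best=H0
  + 223.155.192.0/20 (H0) depth=20
  ? 22.232.128.0  path d0:H6→d1:-→d2:-→d3:-→d4:-→d5:-→d6:-→d7:-→d8:-→d9:-→d10:-→d11:-→d12:-→d13:-→d14:-→d15:-→d16:-→d17:H0→d18:-  best=H0
  ? 223.152.0.27  path d0:H6→d1:-→d2:-→d3:-→d4:-→d5:-→d6:-→d7:-→d8:-→d9:-→d10:-→d11:-→d12:-→d13:H4→d14:-  best=H4
  ? 223.152.2.134  path d0:H6→d1:-→d2:-→d3:-→d4:-→d5:-→d6:-→d7:-→d8:-→d9:-→d10:-→d11:-→d12:-→d13:H4→d14:-  best=H4
  + 223.155.205.216/29 (H4) depth=29
  ? 223.155.192.1  path d0:H6→d1:-→d2:-→d3:-→d4:-→d5:-→d6:-→d7:-→d8:-→d9:-→d10:-→d11:-→d12:-→d13:H4→d14:-→d15:-→d16:-→d17:-→d18:-→d19:-→d20:H0  best=H0
  ? 223.155.205.219  path d0:H6→d1:-→d2:-→d3:-→d4:-→d5:-→d6:-→d7:-→d8:-→d9:-→d10:-→d11:-→d12:-→d13:H4→d14:-→d15:-→d16:-→d17:-→d18:-→d19:-→d20:H0→d21:-→d22:-→d23:-→d24:-→d25:-→d26:-→d27:-→d28:-→d29:H4  best=H4
  + 22.0.0.0/8 (H7) depth=8
  del 22.232.128.0/17 (clear depth 17)
  + 22.232.176.0/20 (H5) depth=20
  del 0.0.0.0/0 (clear depth 0)
  ? 22.232.188.3  path d0:-→d1:-→d2:-→d3:-→d4:-→d5:-→d6:-→d7:-→d8:H7→d9:-→d10:-→d11:-→d12:-→d13:-→d14:-→d15:-→d16:-→d17:-→d18:-→d19:-→d20:H5→d21:-→d22:-→d23:H2  best=H2
  + 223.155.0.0/16 (H3) depth=16
  + 223.0.0.0/8 (H4) depth=8
  del 223.0.0.0/8 (clear depth 8)
  + 22.232.189.0/24 (H1) depth=24
  + 223.155.205.220/32 (H2) depth=32
  del 223.155.205.216/29 (clear depth 29)
  ? 22.232.188.27  path d0:-→d1:-→d2:-→d3:-→d4:-→d5:-→d6:-→d7:-→d8:H7→d9:-→d10:-→d11:-→d12:-→d13:-→d14:-→d15:-→d16:-→d17:-→d18:-→d19:-→d20:H5→d21:-→d22:-→d23:H2  best=H2
  + 223.155.192.0/20 (H4) depth=20
  del 223.155.192.0/20 (clear depth 20)
  + 22.232.189.197/32 (H2) depth=32
  del 22.232.188.0/23 (clear depth 23)

== LOOKUPS ==
["H1","H0","H0","H0","H4","H4","H0","H4","H2","H2"]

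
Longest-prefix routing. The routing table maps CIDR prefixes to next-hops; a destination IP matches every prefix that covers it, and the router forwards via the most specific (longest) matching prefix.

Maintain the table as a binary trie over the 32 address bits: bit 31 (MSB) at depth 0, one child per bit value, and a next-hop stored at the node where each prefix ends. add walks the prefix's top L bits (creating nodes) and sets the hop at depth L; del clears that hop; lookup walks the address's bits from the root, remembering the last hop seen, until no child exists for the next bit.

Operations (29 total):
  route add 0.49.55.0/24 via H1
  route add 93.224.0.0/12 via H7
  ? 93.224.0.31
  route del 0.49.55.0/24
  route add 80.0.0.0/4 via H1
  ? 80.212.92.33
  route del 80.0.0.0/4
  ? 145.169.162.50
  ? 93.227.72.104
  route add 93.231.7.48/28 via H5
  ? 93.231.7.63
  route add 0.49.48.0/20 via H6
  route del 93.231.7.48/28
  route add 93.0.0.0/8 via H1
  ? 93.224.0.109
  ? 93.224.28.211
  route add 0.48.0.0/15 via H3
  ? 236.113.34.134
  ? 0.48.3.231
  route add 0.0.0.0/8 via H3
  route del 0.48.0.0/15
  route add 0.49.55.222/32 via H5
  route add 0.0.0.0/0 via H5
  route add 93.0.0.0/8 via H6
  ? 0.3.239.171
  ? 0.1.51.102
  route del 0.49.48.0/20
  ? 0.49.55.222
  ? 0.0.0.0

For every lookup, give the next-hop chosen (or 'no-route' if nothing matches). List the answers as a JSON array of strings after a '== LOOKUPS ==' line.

Trace:
  + 0.49.55.0/24 (H1) depth=24
  + 93.224.0.0/12 (H7) depth=12
  lookup 93.224.0.31: bits 010111011110 walk d0:-→d1:-→d2:-→d3:-→d4:-→d5:-→d6:-→d7:-→d8:-→d9:-→d10:-→d11:-→d12:H7 -> H7
  - 0.49.55.0/24 clear@24
  + 80.0.0.0/4 (H1) depth=4
  lookup 80.212.92.33: bits 0101 walk d0:-→d1:-→d2:-→d3:-→d4:H1 -> H1
  - 80.0.0.0/4 clear@4
  lookup 145.169.162.50: bits ε walk d0:- -> no-route
  lookup 93.227.72.104: bits 010111011110 walk d0:-→d1:-→d2:-→d3:-→d4:-→d5:-→d6:-→d7:-→d8:-→d9:-→d10:-→d11:-→d12:H7 -> H7
  + 93.231.7.48/28 (H5) depth=28
  lookup 93.231.7.63: bits 0101110111100111000001110011 walk d0:-→d1:-→d2:-→d3:-→d4:-→d5:-→d6:-→d7:-→d8:-→d9:-→d10:-→d11:-→d12:H7→d13:-→d14:-→d15:-→d16:-→d17:-→d18:-→d19:-→d20:-→d21:-→d22:-→d23:-→d24:-→d25:-→d26:-→d27:-→d28:H5 -> H5
  + 0.49.48.0/20 (H6) depth=20
  - 93.231.7.48/28 clear@28
  + 93.0.0.0/8 (H1) depth=8
  lookup 93.224.0.109: bits 0101110111100 walk d0:-→d1:-→d2:-→d3:-→d4:-→d5:-→d6:-→d7:-→d8:H1→d9:-→d10:-→d11:-→d12:H7→d13:- -> H7
  lookup 93.224.28.211: bits 0101110111100 walk d0:-→d1:-→d2:-→d3:-→d4:-→d5:-→d6:-→d7:-→d8:H1→d9:-→d10:-→d11:-→d12:H7→d13:- -> H7
  + 0.48.0.0/15 (H3) depth=15
  lookup 236.113.34.134: bits ε walk d0:- -> no-route
  lookup 0.48.3.231: bits 000000000011000 walk d0:-→d1:-→d2:-→d3:-→d4:-→d5:-→d6:-→d7:-→d8:-→d9:-→d10:-→d11:-→d12:-→d13:-→d14:-→d15:H3 -> H3
  + 0.0.0.0/8 (H3) depth=8
  - 0.48.0.0/15 clear@15
  + 0.49.55.222/32 (H5) depth=32
  + 0.0.0.0/0 (H5) depth=0
  + 93.0.0.0/8 (H6) depth=8
  lookup 0.3.239.171: bits 0000000000 walk d0:H5→d1:-→d2:-→d3:-→d4:-→d5:-→d6:-→d7:-→d8:H3→d9:-→d10:- -> H3
  lookup 0.1.51.102: bits 0000000000 walk d0:H5→d1:-→d2:-→d3:-→d4:-→d5:-→d6:-→d7:-→d8:H3→d9:-→d10:- -> H3
  - 0.49.48.0/20 clear@20
  lookup 0.49.55.222: bits 00000000001100010011011111011110 walk d0:H5→d1:-→d2:-→d3:-→d4:-→d5:-→d6:-→d7:-→d8:H3→d9:-→d10:-→d11:-→d12:-→d13:-→d14:-→d15:-→d16:-→d17:-→d18:-→d19:-→d20:-→d21:-→d22:-→d23:-→d24:-→d25:-→d26:-→d27:-→d28:-→d29:-→d30:-→d31:-→d32:H5 -> H5
  lookup 0.0.0.0: bits 0000000000 walk d0:H5→d1:-→d2:-→d3:-→d4:-→d5:-→d6:-→d7:-→d8:H3→d9:-→d10:- -> H3

== LOOKUPS ==
["H7","H1","no-route","H7","H5","H7","H7","no-route","H3","H3","H3","H5","H3"]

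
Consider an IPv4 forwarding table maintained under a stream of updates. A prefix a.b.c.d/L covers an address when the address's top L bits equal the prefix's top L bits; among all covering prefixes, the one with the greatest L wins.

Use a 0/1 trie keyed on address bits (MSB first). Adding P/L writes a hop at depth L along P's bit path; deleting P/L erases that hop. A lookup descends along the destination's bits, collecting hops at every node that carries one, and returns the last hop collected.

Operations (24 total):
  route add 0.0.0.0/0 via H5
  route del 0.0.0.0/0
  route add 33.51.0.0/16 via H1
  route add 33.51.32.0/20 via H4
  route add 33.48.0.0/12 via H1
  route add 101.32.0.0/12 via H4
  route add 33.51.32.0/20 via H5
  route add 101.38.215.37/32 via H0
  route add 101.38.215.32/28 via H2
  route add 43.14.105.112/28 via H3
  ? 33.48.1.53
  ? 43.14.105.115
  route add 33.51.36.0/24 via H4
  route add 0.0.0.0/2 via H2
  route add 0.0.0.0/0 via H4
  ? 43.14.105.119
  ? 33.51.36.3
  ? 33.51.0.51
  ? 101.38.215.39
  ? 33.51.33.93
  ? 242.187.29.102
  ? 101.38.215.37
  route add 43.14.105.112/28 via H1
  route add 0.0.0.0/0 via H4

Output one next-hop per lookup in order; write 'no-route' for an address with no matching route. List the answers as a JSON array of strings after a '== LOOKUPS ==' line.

Process each operation:
  add 0.0.0.0/0 -> H5 at depth 0
  - 0.0.0.0/0 clear@0
  add 33.51.0.0/16 -> H1 at depth 16
  add 33.51.32.0/20 -> H4 at depth 20
  add 33.48.0.0/12 -> H1 at depth 12
  add 101.32.0.0/12 -> H4 at depth 12
  add 33.51.32.0/20 -> H5 at depth 20
  add 101.38.215.37/32 -> H0 at depth 32
  add 101.38.215.32/28 -> H2 at depth 28
  add 43.14.105.112/28 -> H3 at depth 28
  Q 33.48.1.53: descend 00100001001100 ; hops seen [H1] ; pick H1
  Q 43.14.105.115: descend 0010101100001110011010010111 ; hops seen [H3] ; pick H3
  add 33.51.36.0/24 -> H4 at depth 24
  add 0.0.0.0/2 -> H2 at depth 2
  add 0.0.0.0/0 -> H4 at depth 0
  Q 43.14.105.119: descend 0010101100001110011010010111 ; hops seen [H4,H2,H3] ; pick H3
  Q 33.51.36.3: descend 001000010011001100100100 ; hops seen [H4,H2,H1,H1,H5,H4] ; pick H4
  Q 33.51.0.51: descend 001000010011001100 ; hops seen [H4,H2,H1,H1] ; pick H1
  Q 101.38.215.39: descend 011001010010011011010111001001 ; hops seen [H4,H4,H2] ; pick H2
  Q 33.51.33.93: descend 001000010011001100100 ; hops seen [H4,H2,H1,H1,H5] ; pick H5
  Q 242.187.29.102: descend ε ; hops seen [H4] ; pick H4
  Q 101.38.215.37: descend 01100101001001101101011100100101 ; hops seen [H4,H4,H2,H0] ; pick H0
  add 43.14.105.112/28 -> H1 at depth 28
  add 0.0.0.0/0 -> H4 at depth 0

== LOOKUPS ==
["H1","H3","H3","H4","H1","H2","H5","H4","H0"]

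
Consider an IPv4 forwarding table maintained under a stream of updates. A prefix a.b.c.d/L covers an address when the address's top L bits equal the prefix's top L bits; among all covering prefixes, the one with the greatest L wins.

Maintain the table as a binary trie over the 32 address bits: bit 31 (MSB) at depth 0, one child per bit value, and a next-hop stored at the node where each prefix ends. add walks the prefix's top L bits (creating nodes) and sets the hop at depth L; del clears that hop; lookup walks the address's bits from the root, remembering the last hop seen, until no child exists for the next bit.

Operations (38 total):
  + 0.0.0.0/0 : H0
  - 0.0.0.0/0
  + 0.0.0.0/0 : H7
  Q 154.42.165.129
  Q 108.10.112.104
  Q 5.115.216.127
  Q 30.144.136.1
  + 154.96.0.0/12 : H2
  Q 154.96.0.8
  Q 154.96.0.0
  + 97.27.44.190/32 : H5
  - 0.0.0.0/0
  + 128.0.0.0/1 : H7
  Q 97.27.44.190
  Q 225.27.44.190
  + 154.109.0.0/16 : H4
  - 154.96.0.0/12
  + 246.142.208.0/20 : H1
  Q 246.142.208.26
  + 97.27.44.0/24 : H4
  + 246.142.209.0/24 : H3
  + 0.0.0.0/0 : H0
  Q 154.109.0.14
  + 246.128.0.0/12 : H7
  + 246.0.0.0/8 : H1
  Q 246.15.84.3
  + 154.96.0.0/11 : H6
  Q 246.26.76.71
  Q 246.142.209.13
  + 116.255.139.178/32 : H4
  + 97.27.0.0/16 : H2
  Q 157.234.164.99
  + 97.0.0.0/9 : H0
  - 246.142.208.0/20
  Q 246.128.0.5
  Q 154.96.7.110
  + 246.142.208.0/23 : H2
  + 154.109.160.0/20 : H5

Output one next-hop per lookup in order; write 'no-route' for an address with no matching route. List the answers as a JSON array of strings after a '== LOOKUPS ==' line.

Apply in order:
  + 0.0.0.0/0 (H0) depth=0
  del 0.0.0.0/0 (clear depth 0)
  + 0.0.0.0/0 (H7) depth=0
  lookup 154.42.165.129: bits ε walk d0:H7 -> H7
  lookup 108.10.112.104: bits ε walk d0:H7 -> H7
  lookup 5.115.216.127: bits ε walk d0:H7 -> H7
  lookup 30.144.136.1: bits ε walk d0:H7 -> H7
  + 154.96.0.0/12 (H2) depth=12
  lookup 154.96.0.8: bits 100110100110 walk d0:H7→d1:-→d2:-→d3:-→d4:-→d5:-→d6:-→d7:-→d8:-→d9:-→d10:-→d11:-→d12:H2 -> H2
  lookup 154.96.0.0: bits 100110100110 walk d0:H7→d1:-→d2:-→d3:-→d4:-→d5:-→d6:-→d7:-→d8:-→d9:-→d10:-→d11:-→d12:H2 -> H2
  + 97.27.44.190/32 (H5) depth=32
  del 0.0.0.0/0 (clear depth 0)
  + 128.0.0.0/1 (H7) depth=1
  lookup 97.27.44.190: bits 01100001000110110010110010111110 walk d0:-→d1:-→d2:-→d3:-→d4:-→d5:-→d6:-→d7:-→d8:-→d9:-→d10:-→d11:-→d12:-→d13:-→d14:-→d15:-→d16:-→d17:-→d18:-→d19:-→d20:-→d21:-→d22:-→d23:-→d24:-→d25:-→d26:-→d27:-→d28:-→d29:-→d30:-→d31:-→d32:H5 -> H5
  lookup 225.27.44.190: bits 1 walk d0:-→d1:H7 -> H7
  + 154.109.0.0/16 (H4) depth=16
  del 154.96.0.0/12 (clear depth 12)
  + 246.142.208.0/20 (H1) depth=20
  lookup 246.142.208.26: bits 11110110100011101101 walk d0:-→d1:H7→d2:-→d3:-→d4:-→d5:-→d6:-→d7:-→d8:-→d9:-→d10:-→d11:-→d12:-→d13:-→d14:-→d15:-→d16:-→d17:-→d18:-→d19:-→d20:H1 -> H1
  + 97.27.44.0/24 (H4) depth=24
  + 246.142.209.0/24 (H3) depth=24
  + 0.0.0.0/0 (H0) depth=0
  lookup 154.109.0.14: bits 1001101001101101 walk d0:H0→d1:H7→d2:-→d3:-→d4:-→d5:-→d6:-→d7:-→d8:-→d9:-→d10:-→d11:-→d12:-→d13:-→d14:-→d15:-→d16:H4 -> H4
  + 246.128.0.0/12 (H7) depth=12
  + 246.0.0.0/8 (H1) depth=8
  lookup 246.15.84.3: bits 11110110 walk d0:H0→d1:H7→d2:-→d3:-→d4:-→d5:-→d6:-→d7:-→d8:H1 -> H1
  + 154.96.0.0/11 (H6) depth=11
  lookup 246.26.76.71: bits 11110110 walk d0:H0→d1:H7→d2:-→d3:-→d4:-→d5:-→d6:-→d7:-→d8:H1 -> H1
  lookup 246.142.209.13: bits 111101101000111011010001 walk d0:H0→d1:H7→d2:-→d3:-→d4:-→d5:-→d6:-→d7:-→d8:H1→d9:-→d10:-→d11:-→d12:H7→d13:-→d14:-→d15:-→d16:-→d17:-→d18:-→d19:-→d20:H1→d21:-→d22:-→d23:-→d24:H3 -> H3
  + 116.255.139.178/32 (H4) depth=32
  + 97.27.0.0/16 (H2) depth=16
  lookup 157.234.164.99: bits 10011 walk d0:H0→d1:H7→d2:-→d3:-→d4:-→d5:- -> H7
  + 97.0.0.0/9 (H0) depth=9
  del 246.142.208.0/20 (clear depth 20)
  lookup 246.128.0.5: bits 111101101000 walk d0:H0→d1:H7→d2:-→d3:-→d4:-→d5:-→d6:-→d7:-→d8:H1→d9:-→d10:-→d11:-→d12:H7 -> H7
  lookup 154.96.7.110: bits 100110100110 walk d0:H0→d1:H7→d2:-→d3:-→d4:-→d5:-→d6:-→d7:-→d8:-→d9:-→d10:-→d11:H6→d12:- -> H6
  + 246.142.208.0/23 (H2) depth=23
  + 154.109.160.0/20 (H5) depth=20

== LOOKUPS ==
["H7","H7","H7","H7","H2","H2","H5","H7","H1","H4","H1","H1","H3","H7","H7","H6"]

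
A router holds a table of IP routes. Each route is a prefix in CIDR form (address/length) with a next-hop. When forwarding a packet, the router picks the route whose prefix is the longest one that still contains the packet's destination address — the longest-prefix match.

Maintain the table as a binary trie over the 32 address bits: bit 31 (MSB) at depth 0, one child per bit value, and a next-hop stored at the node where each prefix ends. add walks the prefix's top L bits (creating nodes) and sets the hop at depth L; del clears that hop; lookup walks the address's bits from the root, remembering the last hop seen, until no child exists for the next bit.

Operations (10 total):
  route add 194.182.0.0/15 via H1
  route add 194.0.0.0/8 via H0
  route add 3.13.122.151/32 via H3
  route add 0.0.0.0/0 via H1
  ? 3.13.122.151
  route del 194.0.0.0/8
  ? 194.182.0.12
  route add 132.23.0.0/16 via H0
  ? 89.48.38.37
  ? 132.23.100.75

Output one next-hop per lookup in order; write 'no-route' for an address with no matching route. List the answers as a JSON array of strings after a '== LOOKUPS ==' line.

Apply in order:
  add 194.182.0.0/15 -> H1 at depth 15
  add 194.0.0.0/8 -> H0 at depth 8
  add 3.13.122.151/32 -> H3 at depth 32
  add 0.0.0.0/0 -> H1 at depth 0
  Q 3.13.122.151: descend 00000011000011010111101010010111 ; hops seen [H1,H3] ; pick H3
  del 194.0.0.0/8 (clear depth 8)
  Q 194.182.0.12: descend 110000101011011 ; hops seen [H1,H1] ; pick H1
  add 132.23.0.0/16 -> H0 at depth 16
  Q 89.48.38.37: descend 0 ; hops seen [H1] ; pick H1
  Q 132.23.100.75: descend 1000010000010111 ; hops seen [H1,H0] ; pick H0

== LOOKUPS ==
["H3","H1","H1","H0"]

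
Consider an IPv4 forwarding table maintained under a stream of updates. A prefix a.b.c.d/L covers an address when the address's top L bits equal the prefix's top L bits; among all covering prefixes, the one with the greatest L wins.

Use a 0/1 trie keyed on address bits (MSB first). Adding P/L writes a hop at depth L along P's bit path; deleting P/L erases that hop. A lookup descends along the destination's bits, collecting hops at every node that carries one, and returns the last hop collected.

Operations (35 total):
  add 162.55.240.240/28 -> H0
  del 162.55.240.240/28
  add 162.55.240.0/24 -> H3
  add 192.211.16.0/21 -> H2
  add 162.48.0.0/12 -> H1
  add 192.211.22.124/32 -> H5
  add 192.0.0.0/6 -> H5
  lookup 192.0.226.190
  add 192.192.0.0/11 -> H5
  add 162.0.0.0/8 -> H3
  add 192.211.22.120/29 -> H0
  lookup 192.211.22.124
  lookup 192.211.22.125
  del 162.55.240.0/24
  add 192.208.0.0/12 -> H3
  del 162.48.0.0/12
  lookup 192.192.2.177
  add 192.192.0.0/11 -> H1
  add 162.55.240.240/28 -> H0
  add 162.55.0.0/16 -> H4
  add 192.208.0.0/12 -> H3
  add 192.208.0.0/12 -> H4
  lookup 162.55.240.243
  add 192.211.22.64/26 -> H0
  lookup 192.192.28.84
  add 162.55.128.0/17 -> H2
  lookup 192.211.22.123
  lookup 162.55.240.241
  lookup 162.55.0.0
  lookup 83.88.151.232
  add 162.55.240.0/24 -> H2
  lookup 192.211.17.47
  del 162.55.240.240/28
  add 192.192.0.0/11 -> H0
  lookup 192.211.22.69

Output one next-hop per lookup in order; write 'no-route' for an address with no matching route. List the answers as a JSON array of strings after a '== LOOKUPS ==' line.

Apply in order:
  add 162.55.240.240/28 -> H0 at depth 28
  del 162.55.240.240/28 (clear depth 28)
  add 162.55.240.0/24 -> H3 at depth 24
  add 192.211.16.0/21 -> H2 at depth 21
  add 162.48.0.0/12 -> H1 at depth 12
  add 192.211.22.124/32 -> H5 at depth 32
  add 192.0.0.0/6 -> H5 at depth 6
  lookup 192.0.226.190: bits 11000000 walk d0:-→d1:-→d2:-→d3:-→d4:-→d5:-→d6:H5→d7:-→d8:- -> H5
  add 192.192.0.0/11 -> H5 at depth 11
  add 162.0.0.0/8 -> H3 at depth 8
  add 192.211.22.120/29 -> H0 at depth 29
  lookup 192.211.22.124: bits 11000000110100110001011001111100 walk d0:-→d1:-→d2:-→d3:-→d4:-→d5:-→d6:H5→d7:-→d8:-→d9:-→d10:-→d11:H5→d12:-→d13:-→d14:-→d15:-→d16:-→d17:-→d18:-→d19:-→d20:-→d21:H2→d22:-→d23:-→d24:-→d25:-→d26:-→d27:-→d28:-→d29:H0→d30:-→d31:-→d32:H5 -> H5
  lookup 192.211.22.125: bits 1100000011010011000101100111110 walk d0:-→d1:-→d2:-→d3:-→d4:-→d5:-→d6:H5→d7:-→d8:-→d9:-→d10:-→d11:H5→d12:-→d13:-→d14:-→d15:-→d16:-→d17:-→d18:-→d19:-→d20:-→d21:H2→d22:-→d23:-→d24:-→d25:-→d26:-→d27:-→d28:-→d29:H0→d30:-→d31:- -> H0
  del 162.55.240.0/24 (clear depth 24)
  add 192.208.0.0/12 -> H3 at depth 12
  del 162.48.0.0/12 (clear depth 12)
  lookup 192.192.2.177: bits 11000000110 walk d0:-→d1:-→d2:-→d3:-→d4:-→d5:-→d6:H5→d7:-→d8:-→d9:-→d10:-→d11:H5 -> H5
  add 192.192.0.0/11 -> H1 at depth 11
  add 162.55.240.240/28 -> H0 at depth 28
  add 162.55.0.0/16 -> H4 at depth 16
  add 192.208.0.0/12 -> H3 at depth 12
  add 192.208.0.0/12 -> H4 at depth 12
  lookup 162.55.240.243: bits 1010001000110111111100001111 walk d0:-→d1:-→d2:-→d3:-→d4:-→d5:-→d6:-→d7:-→d8:H3→d9:-→d10:-→d11:-→d12:-→d13:-→d14:-→d15:-→d16:H4→d17:-→d18:-→d19:-→d20:-→d21:-→d22:-→d23:-→d24:-→d25:-→d26:-→d27:-→d28:H0 -> H0
  add 192.211.22.64/26 -> H0 at depth 26
  lookup 192.192.28.84: bits 11000000110 walk d0:-→d1:-→d2:-→d3:-→d4:-→d5:-→d6:H5→d7:-→d8:-→d9:-→d10:-→d11:H1 -> H1
  add 162.55.128.0/17 -> H2 at depth 17
  lookup 192.211.22.123: bits 11000000110100110001011001111 walk d0:-→d1:-→d2:-→d3:-→d4:-→d5:-→d6:H5→d7:-→d8:-→d9:-→d10:-→d11:H1→d12:H4→d13:-→d14:-→d15:-→d16:-→d17:-→d18:-→d19:-→d20:-→d21:H2→d22:-→d23:-→d24:-→d25:-→d26:H0→d27:-→d28:-→d29:H0 -> H0
  lookup 162.55.240.241: bits 1010001000110111111100001111 walk d0:-→d1:-→d2:-→d3:-→d4:-→d5:-→d6:-→d7:-→d8:H3→d9:-→d10:-→d11:-→d12:-→d13:-→d14:-→d15:-→d16:H4→d17:H2→d18:-→d19:-→d20:-→d21:-→d22:-→d23:-→d24:-→d25:-→d26:-→d27:-→d28:H0 -> H0
  lookup 162.55.0.0: bits 1010001000110111 walk d0:-→d1:-→d2:-→d3:-→d4:-→d5:-→d6:-→d7:-→d8:H3→d9:-→d10:-→d11:-→d12:-→d13:-→d14:-→d15:-→d16:H4 -> H4
  lookup 83.88.151.232: bits ε walk d0:- -> no-route
  add 162.55.240.0/24 -> H2 at depth 24
  lookup 192.211.17.47: bits 110000001101001100010 walk d0:-→d1:-→d2:-→d3:-→d4:-→d5:-→d6:H5→d7:-→d8:-→d9:-→d10:-→d11:H1→d12:H4→d13:-→d14:-→d15:-→d16:-→d17:-→d18:-→d19:-→d20:-→d21:H2 -> H2
  del 162.55.240.240/28 (clear depth 28)
  add 192.192.0.0/11 -> H0 at depth 11
  lookup 192.211.22.69: bits 11000000110100110001011001 walk d0:-→d1:-→d2:-→d3:-→d4:-→d5:-→d6:H5→d7:-→d8:-→d9:-→d10:-→d11:H0→d12:H4→d13:-→d14:-→d15:-→d16:-→d17:-→d18:-→d19:-→d20:-→d21:H2→d22:-→d23:-→d24:-→d25:-→d26:H0 -> H0

== LOOKUPS ==
["H5","H5","H0","H5","H0","H1","H0","H0","H4","no-route","H2","H0"]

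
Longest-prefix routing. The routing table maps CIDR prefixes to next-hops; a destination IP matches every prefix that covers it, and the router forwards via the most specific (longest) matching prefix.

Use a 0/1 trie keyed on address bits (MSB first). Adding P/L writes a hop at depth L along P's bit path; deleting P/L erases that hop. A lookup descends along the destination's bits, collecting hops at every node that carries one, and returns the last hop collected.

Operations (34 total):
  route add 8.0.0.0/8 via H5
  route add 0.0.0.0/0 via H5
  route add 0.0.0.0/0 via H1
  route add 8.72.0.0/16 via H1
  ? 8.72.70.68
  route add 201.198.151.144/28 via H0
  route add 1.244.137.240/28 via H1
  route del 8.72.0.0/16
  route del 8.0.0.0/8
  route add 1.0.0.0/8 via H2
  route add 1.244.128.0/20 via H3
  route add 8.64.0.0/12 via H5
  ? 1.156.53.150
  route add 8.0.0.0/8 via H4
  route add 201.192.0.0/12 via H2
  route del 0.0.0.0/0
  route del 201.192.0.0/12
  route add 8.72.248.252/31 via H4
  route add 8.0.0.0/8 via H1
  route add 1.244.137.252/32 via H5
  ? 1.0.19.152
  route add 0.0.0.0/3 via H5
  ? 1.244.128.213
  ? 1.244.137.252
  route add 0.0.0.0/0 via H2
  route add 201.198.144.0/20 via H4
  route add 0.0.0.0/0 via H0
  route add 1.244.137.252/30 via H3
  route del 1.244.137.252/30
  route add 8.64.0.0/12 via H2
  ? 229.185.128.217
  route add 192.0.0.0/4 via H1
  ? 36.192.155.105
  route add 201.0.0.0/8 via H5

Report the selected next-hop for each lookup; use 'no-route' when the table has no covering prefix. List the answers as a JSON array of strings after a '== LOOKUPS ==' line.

Apply in order:
  add 8.0.0.0/8 -> H5 at depth 8
  add 0.0.0.0/0 -> H5 at depth 0
  add 0.0.0.0/0 -> H1 at depth 0
  add 8.72.0.0/16 -> H1 at depth 16
  Q 8.72.70.68: descend 0000100001001000 ; hops seen [H1,H5,H1] ; pick H1
  add 201.198.151.144/28 -> H0 at depth 28
  add 1.244.137.240/28 -> H1 at depth 28
  - 8.72.0.0/16 clear@16
  - 8.0.0.0/8 clear@8
  add 1.0.0.0/8 -> H2 at depth 8
  add 1.244.128.0/20 -> H3 at depth 20
  add 8.64.0.0/12 -> H5 at depth 12
  Q 1.156.53.150: descend 000000011 ; hops seen [H1,H2] ; pick H2
  add 8.0.0.0/8 -> H4 at depth 8
  add 201.192.0.0/12 -> H2 at depth 12
  - 0.0.0.0/0 clear@0
  - 201.192.0.0/12 clear@12
  add 8.72.248.252/31 -> H4 at depth 31
  add 8.0.0.0/8 -> H1 at depth 8
  add 1.244.137.252/32 -> H5 at depth 32
  Q 1.0.19.152: descend 00000001 ; hops seen [H2] ; pick H2
  add 0.0.0.0/3 -> H5 at depth 3
  Q 1.244.128.213: descend 00000001111101001000 ; hops seen [H5,H2,H3] ; pick H3
  Q 1.244.137.252: descend 00000001111101001000100111111100 ; hops seen [H5,H2,H3,H1,H5] ; pick H5
  add 0.0.0.0/0 -> H2 at depth 0
  add 201.198.144.0/20 -> H4 at depth 20
  add 0.0.0.0/0 -> H0 at depth 0
  add 1.244.137.252/30 -> H3 at depth 30
  - 1.244.137.252/30 clear@30
  add 8.64.0.0/12 -> H2 at depth 12
  Q 229.185.128.217: descend 11 ; hops seen [H0] ; pick H0
  add 192.0.0.0/4 -> H1 at depth 4
  Q 36.192.155.105: descend 00 ; hops seen [H0] ; pick H0
  add 201.0.0.0/8 -> H5 at depth 8

== LOOKUPS ==
["H1","H2","H2","H3","H5","H0","H0"]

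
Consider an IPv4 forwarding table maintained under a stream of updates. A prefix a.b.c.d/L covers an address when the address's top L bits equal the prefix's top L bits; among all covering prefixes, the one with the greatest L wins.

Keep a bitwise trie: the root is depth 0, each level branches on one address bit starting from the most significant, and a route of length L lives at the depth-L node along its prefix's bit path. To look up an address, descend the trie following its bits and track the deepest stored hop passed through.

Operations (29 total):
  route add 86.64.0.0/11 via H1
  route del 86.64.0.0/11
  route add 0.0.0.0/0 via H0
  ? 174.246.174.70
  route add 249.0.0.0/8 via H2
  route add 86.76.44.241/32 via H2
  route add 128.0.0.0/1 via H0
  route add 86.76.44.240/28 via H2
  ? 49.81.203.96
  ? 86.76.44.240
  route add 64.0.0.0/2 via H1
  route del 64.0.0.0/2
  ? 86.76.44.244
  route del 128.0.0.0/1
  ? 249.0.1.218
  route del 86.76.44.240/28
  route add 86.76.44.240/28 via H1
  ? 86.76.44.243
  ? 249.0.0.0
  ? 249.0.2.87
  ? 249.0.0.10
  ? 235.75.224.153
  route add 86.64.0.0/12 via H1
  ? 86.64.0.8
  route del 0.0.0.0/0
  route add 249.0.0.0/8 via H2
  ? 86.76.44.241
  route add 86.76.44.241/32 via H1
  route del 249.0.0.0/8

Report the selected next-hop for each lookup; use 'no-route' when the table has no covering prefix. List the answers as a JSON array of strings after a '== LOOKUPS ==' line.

Trace:
  add 86.64.0.0/11 -> H1 at depth 11
  - 86.64.0.0/11 clear@11
  add 0.0.0.0/0 -> H0 at depth 0
  lookup 174.246.174.70: bits ε walk d0:H0 -> H0
  add 249.0.0.0/8 -> H2 at depth 8
  add 86.76.44.241/32 -> H2 at depth 32
  add 128.0.0.0/1 -> H0 at depth 1
  add 86.76.44.240/28 -> H2 at depth 28
  lookup 49.81.203.96: bits 0 walk d0:H0→d1:- -> H0
  lookup 86.76.44.240: bits 0101011001001100001011001111000 walk d0:H0→d1:-→d2:-→d3:-→d4:-→d5:-→d6:-→d7:-→d8:-→d9:-→d10:-→d11:-→d12:-→d13:-→d14:-→d15:-→d16:-→d17:-→d18:-→d19:-→d20:-→d21:-→d22:-→d23:-→d24:-→d25:-→d26:-→d27:-→d28:H2→d29:-→d30:-→d31:- -> H2
  add 64.0.0.0/2 -> H1 at depth 2
  - 64.0.0.0/2 clear@2
  lookup 86.76.44.244: bits 01010110010011000010110011110 walk d0:H0→d1:-→d2:-→d3:-→d4:-→d5:-→d6:-→d7:-→d8:-→d9:-→d10:-→d11:-→d12:-→d13:-→d14:-→d15:-→d16:-→d17:-→d18:-→d19:-→d20:-→d21:-→d22:-→d23:-→d24:-→d25:-→d26:-→d27:-→d28:H2→d29:- -> H2
  - 128.0.0.0/1 clear@1
  lookup 249.0.1.218: bits 11111001 walk d0:H0→d1:-→d2:-→d3:-→d4:-→d5:-→d6:-→d7:-→d8:H2 -> H2
  - 86.76.44.240/28 clear@28
  add 86.76.44.240/28 -> H1 at depth 28
  lookup 86.76.44.243: bits 010101100100110000101100111100 walk d0:H0→d1:-→d2:-→d3:-→d4:-→d5:-→d6:-→d7:-→d8:-→d9:-→d10:-→d11:-→d12:-→d13:-→d14:-→d15:-→d16:-→d17:-→d18:-→d19:-→d20:-→d21:-→d22:-→d23:-→d24:-→d25:-→d26:-→d27:-→d28:H1→d29:-→d30:- -> H1
  lookup 249.0.0.0: bits 11111001 walk d0:H0→d1:-→d2:-→d3:-→d4:-→d5:-→d6:-→d7:-→d8:H2 -> H2
  lookup 249.0.2.87: bits 11111001 walk d0:H0→d1:-→d2:-→d3:-→d4:-→d5:-→d6:-→d7:-→d8:H2 -> H2
  lookup 249.0.0.10: bits 11111001 walk d0:H0→d1:-→d2:-→d3:-→d4:-→d5:-→d6:-→d7:-→d8:H2 -> H2
  lookup 235.75.224.153: bits 111 walk d0:H0→d1:-→d2:-→d3:- -> H0
  add 86.64.0.0/12 -> H1 at depth 12
  lookup 86.64.0.8: bits 010101100100 walk d0:H0→d1:-→d2:-→d3:-→d4:-→d5:-→d6:-→d7:-→d8:-→d9:-→d10:-→d11:-→d12:H1 -> H1
  - 0.0.0.0/0 clear@0
  add 249.0.0.0/8 -> H2 at depth 8
  lookup 86.76.44.241: bits 01010110010011000010110011110001 walk d0:-→d1:-→d2:-→d3:-→d4:-→d5:-→d6:-→d7:-→d8:-→d9:-→d10:-→d11:-→d12:H1→d13:-→d14:-→d15:-→d16:-→d17:-→d18:-→d19:-→d20:-→d21:-→d22:-→d23:-→d24:-→d25:-→d26:-→d27:-→d28:H1→d29:-→d30:-→d31:-→d32:H2 -> H2
  add 86.76.44.241/32 -> H1 at depth 32
  - 249.0.0.0/8 clear@8

== LOOKUPS ==
["H0","H0","H2","H2","H2","H1","H2","H2","H2","H0","H1","H2"]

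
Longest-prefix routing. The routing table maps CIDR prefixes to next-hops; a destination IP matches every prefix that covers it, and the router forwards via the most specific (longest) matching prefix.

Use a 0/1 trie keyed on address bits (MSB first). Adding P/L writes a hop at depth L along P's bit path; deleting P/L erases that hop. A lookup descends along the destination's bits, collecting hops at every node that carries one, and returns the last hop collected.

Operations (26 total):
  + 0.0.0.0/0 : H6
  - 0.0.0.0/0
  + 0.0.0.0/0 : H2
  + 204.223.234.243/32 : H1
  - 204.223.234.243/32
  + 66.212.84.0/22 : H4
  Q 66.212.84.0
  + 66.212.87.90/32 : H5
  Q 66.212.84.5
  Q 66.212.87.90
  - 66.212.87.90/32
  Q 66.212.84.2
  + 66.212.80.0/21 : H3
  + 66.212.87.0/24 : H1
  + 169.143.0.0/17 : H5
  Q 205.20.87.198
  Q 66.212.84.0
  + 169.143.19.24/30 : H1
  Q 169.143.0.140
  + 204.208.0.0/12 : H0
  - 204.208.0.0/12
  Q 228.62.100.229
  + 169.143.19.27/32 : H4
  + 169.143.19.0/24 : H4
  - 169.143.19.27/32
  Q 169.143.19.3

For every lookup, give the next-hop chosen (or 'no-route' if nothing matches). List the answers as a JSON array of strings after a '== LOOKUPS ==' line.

Apply in order:
  + 0.0.0.0/0 (H6) depth=0
  del 0.0.0.0/0 (clear depth 0)
  + 0.0.0.0/0 (H2) depth=0
  + 204.223.234.243/32 (H1) depth=32
  del 204.223.234.243/32 (clear depth 32)
  + 66.212.84.0/22 (H4) depth=22
  lookup 66.212.84.0: bits 0100001011010100010101 walk d0:H2→d1:-→d2:-→d3:-→d4:-→d5:-→d6:-→d7:-→d8:-→d9:-→d10:-→d11:-→d12:-→d13:-→d14:-→d15:-→d16:-→d17:-→d18:-→d19:-→d20:-→d21:-→d22:H4 -> H4
  + 66.212.87.90/32 (H5) depth=32
  lookup 66.212.84.5: bits 0100001011010100010101 walk d0:H2→d1:-→d2:-→d3:-→d4:-→d5:-→d6:-→d7:-→d8:-→d9:-→d10:-→d11:-→d12:-→d13:-→d14:-→d15:-→d16:-→d17:-→d18:-→d19:-→d20:-→d21:-→d22:H4 -> H4
  lookup 66.212.87.90: bits 01000010110101000101011101011010 walk d0:H2→d1:-→d2:-→d3:-→d4:-→d5:-→d6:-→d7:-→d8:-→d9:-→d10:-→d11:-→d12:-→d13:-→d14:-→d15:-→d16:-→d17:-→d18:-→d19:-→d20:-→d21:-→d22:H4→d23:-→d24:-→d25:-→d26:-→d27:-→d28:-→d29:-→d30:-→d31:-→d32:H5 -> H5
  del 66.212.87.90/32 (clear depth 32)
  lookup 66.212.84.2: bits 0100001011010100010101 walk d0:H2→d1:-→d2:-→d3:-→d4:-→d5:-→d6:-→d7:-→d8:-→d9:-→d10:-→d11:-→d12:-→d13:-→d14:-→d15:-→d16:-→d17:-→d18:-→d19:-→d20:-→d21:-→d22:H4 -> H4
  + 66.212.80.0/21 (H3) depth=21
  + 66.212.87.0/24 (H1) depth=24
  + 169.143.0.0/17 (H5) depth=17
  lookup 205.20.87.198: bits 1100110 walk d0:H2→d1:-→d2:-→d3:-→d4:-→d5:-→d6:-→d7:- -> H2
  lookup 66.212.84.0: bits 0100001011010100010101 walk d0:H2→d1:-→d2:-→d3:-→d4:-→d5:-→d6:-→d7:-→d8:-→d9:-→d10:-→d11:-→d12:-→d13:-→d14:-→d15:-→d16:-→d17:-→d18:-→d19:-→d20:-→d21:H3→d22:H4 -> H4
  + 169.143.19.24/30 (H1) depth=30
  lookup 169.143.0.140: bits 1010100110001111000 walk d0:H2→d1:-→d2:-→d3:-→d4:-→d5:-→d6:-→d7:-→d8:-→d9:-→d10:-→d11:-→d12:-→d13:-→d14:-→d15:-→d16:-→d17:H5→d18:-→d19:- -> H5
  + 204.208.0.0/12 (H0) depth=12
  del 204.208.0.0/12 (clear depth 12)
  lookup 228.62.100.229: bits 11 walk d0:H2→d1:-→d2:- -> H2
  + 169.143.19.27/32 (H4) depth=32
  + 169.143.19.0/24 (H4) depth=24
  del 169.143.19.27/32 (clear depth 32)
  lookup 169.143.19.3: bits 101010011000111100010011000 walk d0:H2→d1:-→d2:-→d3:-→d4:-→d5:-→d6:-→d7:-→d8:-→d9:-→d10:-→d11:-→d12:-→d13:-→d14:-→d15:-→d16:-→d17:H5→d18:-→d19:-→d20:-→d21:-→d22:-→d23:-→d24:H4→d25:-→d26:-→d27:- -> H4

== LOOKUPS ==
["H4","H4","H5","H4","H2","H4","H5","H2","H4"]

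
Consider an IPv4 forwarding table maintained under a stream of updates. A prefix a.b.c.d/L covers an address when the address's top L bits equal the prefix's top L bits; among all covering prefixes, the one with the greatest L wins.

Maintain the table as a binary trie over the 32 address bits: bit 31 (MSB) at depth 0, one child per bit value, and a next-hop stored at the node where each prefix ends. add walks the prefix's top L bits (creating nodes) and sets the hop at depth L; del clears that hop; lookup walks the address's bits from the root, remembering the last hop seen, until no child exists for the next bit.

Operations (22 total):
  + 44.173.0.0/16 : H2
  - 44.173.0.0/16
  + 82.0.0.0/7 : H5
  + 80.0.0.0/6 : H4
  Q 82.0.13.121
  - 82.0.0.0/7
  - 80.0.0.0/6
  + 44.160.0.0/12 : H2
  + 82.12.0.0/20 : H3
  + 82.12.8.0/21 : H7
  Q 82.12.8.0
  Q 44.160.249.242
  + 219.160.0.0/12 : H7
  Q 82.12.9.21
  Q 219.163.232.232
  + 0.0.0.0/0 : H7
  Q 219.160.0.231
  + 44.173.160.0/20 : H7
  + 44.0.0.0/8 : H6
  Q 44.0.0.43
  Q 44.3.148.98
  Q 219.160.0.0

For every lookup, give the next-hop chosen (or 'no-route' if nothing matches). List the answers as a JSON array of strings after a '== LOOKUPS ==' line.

Apply in order:
  add 44.173.0.0/16 -> H2 at depth 16
  del 44.173.0.0/16 (clear depth 16)
  add 82.0.0.0/7 -> H5 at depth 7
  add 80.0.0.0/6 -> H4 at depth 6
  lookup 82.0.13.121: bits 0101001 walk d0:-→d1:-→d2:-→d3:-→d4:-→d5:-→d6:H4→d7:H5 -> H5
  del 82.0.0.0/7 (clear depth 7)
  del 80.0.0.0/6 (clear depth 6)
  add 44.160.0.0/12 -> H2 at depth 12
  add 82.12.0.0/20 -> H3 at depth 20
  add 82.12.8.0/21 -> H7 at depth 21
  lookup 82.12.8.0: bits 010100100000110000001 walk d0:-→d1:-→d2:-→d3:-→d4:-→d5:-→d6:-→d7:-→d8:-→d9:-→d10:-→d11:-→d12:-→d13:-→d14:-→d15:-→d16:-→d17:-→d18:-→d19:-→d20:H3→d21:H7 -> H7
  lookup 44.160.249.242: bits 001011001010 walk d0:-→d1:-→d2:-→d3:-→d4:-→d5:-→d6:-→d7:-→d8:-→d9:-→d10:-→d11:-→d12:H2 -> H2
  add 219.160.0.0/12 -> H7 at depth 12
  lookup 82.12.9.21: bits 010100100000110000001 walk d0:-→d1:-→d2:-→d3:-→d4:-→d5:-→d6:-→d7:-→d8:-→d9:-→d10:-→d11:-→d12:-→d13:-→d14:-→d15:-→d16:-→d17:-→d18:-→d19:-→d20:H3→d21:H7 -> H7
  lookup 219.163.232.232: bits 110110111010 walk d0:-→d1:-→d2:-→d3:-→d4:-→d5:-→d6:-→d7:-→d8:-→d9:-→d10:-→d11:-→d12:H7 -> H7
  add 0.0.0.0/0 -> H7 at depth 0
  lookup 219.160.0.231: bits 110110111010 walk d0:H7→d1:-→d2:-→d3:-→d4:-→d5:-→d6:-→d7:-→d8:-→d9:-→d10:-→d11:-→d12:H7 -> H7
  add 44.173.160.0/20 -> H7 at depth 20
  add 44.0.0.0/8 -> H6 at depth 8
  lookup 44.0.0.43: bits 00101100 walk d0:H7→d1:-→d2:-→d3:-→d4:-→d5:-→d6:-→d7:-→d8:H6 -> H6
  lookup 44.3.148.98: bits 00101100 walk d0:H7→d1:-→d2:-→d3:-→d4:-→d5:-→d6:-→d7:-→d8:H6 -> H6
  lookup 219.160.0.0: bits 110110111010 walk d0:H7→d1:-→d2:-→d3:-→d4:-→d5:-→d6:-→d7:-→d8:-→d9:-→d10:-→d11:-→d12:H7 -> H7

== LOOKUPS ==
["H5","H7","H2","H7","H7","H7","H6","H6","H7"]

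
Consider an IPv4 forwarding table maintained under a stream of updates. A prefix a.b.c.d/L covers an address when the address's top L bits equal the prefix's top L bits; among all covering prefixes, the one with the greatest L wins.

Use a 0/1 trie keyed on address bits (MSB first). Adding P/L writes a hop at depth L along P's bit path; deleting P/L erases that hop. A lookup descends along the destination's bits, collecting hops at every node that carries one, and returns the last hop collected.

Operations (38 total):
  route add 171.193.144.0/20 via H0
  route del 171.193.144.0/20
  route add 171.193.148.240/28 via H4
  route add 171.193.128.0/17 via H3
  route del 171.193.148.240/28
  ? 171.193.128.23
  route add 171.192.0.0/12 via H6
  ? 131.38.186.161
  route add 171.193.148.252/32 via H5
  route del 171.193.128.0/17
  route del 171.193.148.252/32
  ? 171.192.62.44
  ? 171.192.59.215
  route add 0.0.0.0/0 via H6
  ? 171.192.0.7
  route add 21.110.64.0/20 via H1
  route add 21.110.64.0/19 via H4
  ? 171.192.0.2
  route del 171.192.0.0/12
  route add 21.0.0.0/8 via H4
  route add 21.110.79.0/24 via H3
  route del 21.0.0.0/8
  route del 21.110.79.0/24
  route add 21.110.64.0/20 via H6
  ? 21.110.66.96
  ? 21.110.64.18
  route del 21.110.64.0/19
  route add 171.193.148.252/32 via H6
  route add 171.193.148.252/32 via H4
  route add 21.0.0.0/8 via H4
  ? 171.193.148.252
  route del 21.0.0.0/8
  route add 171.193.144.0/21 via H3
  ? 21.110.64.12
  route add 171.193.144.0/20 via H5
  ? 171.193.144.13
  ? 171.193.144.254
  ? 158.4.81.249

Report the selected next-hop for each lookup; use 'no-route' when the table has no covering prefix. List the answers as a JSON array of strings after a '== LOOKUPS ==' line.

Trace:
  + 171.193.144.0/20 (H0) depth=20
  - 171.193.144.0/20 clear@20
  + 171.193.148.240/28 (H4) depth=28
  + 171.193.128.0/17 (H3) depth=17
  - 171.193.148.240/28 clear@28
  ? 171.193.128.23  path d0:-→d1:-→d2:-→d3:-→d4:-→d5:-→d6:-→d7:-→d8:-→d9:-→d10:-→d11:-→d12:-→d13:-→d14:-→d15:-→d16:-→d17:H3→d18:-→d19:-  best=H3
  + 171.192.0.0/12 (H6) depth=12
  ? 131.38.186.161  path d0:-→d1:-→d2:-  best=no-route
  + 171.193.148.252/32 (H5) depth=32
  - 171.193.128.0/17 clear@17
  - 171.193.148.252/32 clear@32
  ? 171.192.62.44  path d0:-→d1:-→d2:-→d3:-→d4:-→d5:-→d6:-→d7:-→d8:-→d9:-→d10:-→d11:-→d12:H6→d13:-→d14:-→d15:-  best=H6
  ? 171.192.59.215  path d0:-→d1:-→d2:-→d3:-→d4:-→d5:-→d6:-→d7:-→d8:-→d9:-→d10:-→d11:-→d12:H6→d13:-→d14:-→d15:-  best=H6
  + 0.0.0.0/0 (H6) depth=0
  ? 171.192.0.7  path d0:H6→d1:-→d2:-→d3:-→d4:-→d5:-→d6:-→d7:-→d8:-→d9:-→d10:-→d11:-→d12:H6→d13:-→d14:-→d15:-  best=H6
  + 21.110.64.0/20 (H1) depth=20
  + 21.110.64.0/19 (H4) depth=19
  ? 171.192.0.2  path d0:H6→d1:-→d2:-→d3:-→d4:-→d5:-→d6:-→d7:-→d8:-→d9:-→d10:-→d11:-→d12:H6→d13:-→d14:-→d15:-  best=H6
  - 171.192.0.0/12 clear@12
  + 21.0.0.0/8 (H4) depth=8
  + 21.110.79.0/24 (H3) depth=24
  - 21.0.0.0/8 clear@8
  - 21.110.79.0/24 clear@24
  + 21.110.64.0/20 (H6) depth=20
  ? 21.110.66.96  path d0:H6→d1:-→d2:-→d3:-→d4:-→d5:-→d6:-→d7:-→d8:-→d9:-→d10:-→d11:-→d12:-→d13:-→d14:-→d15:-→d16:-→d17:-→d18:-→d19:H4→d20:H6  best=H6
  ? 21.110.64.18  path d0:H6→d1:-→d2:-→d3:-→d4:-→d5:-→d6:-→d7:-→d8:-→d9:-→d10:-→d11:-→d12:-→d13:-→d14:-→d15:-→d16:-→d17:-→d18:-→d19:H4→d20:H6  best=H6
  - 21.110.64.0/19 clear@19
  + 171.193.148.252/32 (H6) depth=32
  + 171.193.148.252/32 (H4) depth=32
  + 21.0.0.0/8 (H4) depth=8
  ? 171.193.148.252  path d0:H6→d1:-→d2:-→d3:-→d4:-→d5:-→d6:-→d7:-→d8:-→d9:-→d10:-→d11:-→d12:-→d13:-→d14:-→d15:-→d16:-→d17:-→d18:-→d19:-→d20:-→d21:-→d22:-→d23:-→d24:-→d25:-→d26:-→d27:-→d28:-→d29:-→d30:-→d31:-→d32:H4  best=H4
  - 21.0.0.0/8 clear@8
  + 171.193.144.0/21 (H3) depth=21
  ? 21.110.64.12  path d0:H6→d1:-→d2:-→d3:-→d4:-→d5:-→d6:-→d7:-→d8:-→d9:-→d10:-→d11:-→d12:-→d13:-→d14:-→d15:-→d16:-→d17:-→d18:-→d19:-→d20:H6  best=H6
  + 171.193.144.0/20 (H5) depth=20
  ? 171.193.144.13  path d0:H6→d1:-→d2:-→d3:-→d4:-→d5:-→d6:-→d7:-→d8:-→d9:-→d10:-→d11:-→d12:-→d13:-→d14:-→d15:-→d16:-→d17:-→d18:-→d19:-→d20:H5→d21:H3  best=H3
  ? 171.193.144.254  path d0:H6→d1:-→d2:-→d3:-→d4:-→d5:-→d6:-→d7:-→d8:-→d9:-→d10:-→d11:-→d12:-→d13:-→d14:-→d15:-→d16:-→d17:-→d18:-→d19:-→d20:H5→d21:H3  best=H3
  ? 158.4.81.249  path d0:H6→d1:-→d2:-  best=H6

== LOOKUPS ==
["H3","no-route","H6","H6","H6","H6","H6","H6","H4","H6","H3","H3","H6"]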